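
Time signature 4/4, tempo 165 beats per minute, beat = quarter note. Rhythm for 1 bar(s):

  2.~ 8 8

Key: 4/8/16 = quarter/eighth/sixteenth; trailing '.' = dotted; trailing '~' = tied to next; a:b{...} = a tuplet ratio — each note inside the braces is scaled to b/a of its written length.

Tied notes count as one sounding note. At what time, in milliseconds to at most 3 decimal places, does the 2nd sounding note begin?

note 2 onset = 7/2b = 1272.727ms

1. 0.0ms @ 0 + 1272.727ms (7/2)
2. 1272.727ms @ 7/2 + 181.818ms (1/2)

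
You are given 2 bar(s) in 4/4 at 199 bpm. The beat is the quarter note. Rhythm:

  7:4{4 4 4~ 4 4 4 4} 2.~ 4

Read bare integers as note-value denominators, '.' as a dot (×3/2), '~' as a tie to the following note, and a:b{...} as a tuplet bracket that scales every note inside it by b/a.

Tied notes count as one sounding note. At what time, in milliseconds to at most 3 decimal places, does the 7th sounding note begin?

note 7 onset = 4b = 1206.03ms

1. 0.0ms @ 0 + 172.29ms (4/7)
2. 172.29ms @ 4/7 + 172.29ms (4/7)
3. 344.58ms @ 8/7 + 344.58ms (8/7)
4. 689.16ms @ 16/7 + 172.29ms (4/7)
5. 861.45ms @ 20/7 + 172.29ms (4/7)
6. 1033.74ms @ 24/7 + 172.29ms (4/7)
7. 1206.03ms @ 4 + 1206.03ms (4)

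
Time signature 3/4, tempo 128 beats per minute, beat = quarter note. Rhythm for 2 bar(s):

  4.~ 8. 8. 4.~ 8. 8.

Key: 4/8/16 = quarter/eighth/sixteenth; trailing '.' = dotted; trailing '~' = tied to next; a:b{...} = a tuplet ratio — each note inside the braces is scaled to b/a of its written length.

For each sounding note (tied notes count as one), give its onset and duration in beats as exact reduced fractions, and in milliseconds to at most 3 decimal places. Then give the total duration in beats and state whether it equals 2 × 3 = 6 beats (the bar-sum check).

1) 0.0ms=0b +1054.688ms=9/4b
2) 1054.688ms=9/4b +351.562ms=3/4b
3) 1406.25ms=3b +1054.688ms=9/4b
4) 2460.938ms=21/4b +351.562ms=3/4b
Σ=6b of 6 (128bpm 3/4) — PASS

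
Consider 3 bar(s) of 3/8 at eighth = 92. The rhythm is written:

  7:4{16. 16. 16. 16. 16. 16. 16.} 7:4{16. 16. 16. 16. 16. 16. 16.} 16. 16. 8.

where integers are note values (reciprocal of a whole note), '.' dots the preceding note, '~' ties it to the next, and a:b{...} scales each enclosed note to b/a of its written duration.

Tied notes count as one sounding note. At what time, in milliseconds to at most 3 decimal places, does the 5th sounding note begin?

note 5 onset = 12/7b = 1118.012ms

1. 0.0ms @ 0 + 279.503ms (3/7)
2. 279.503ms @ 3/7 + 279.503ms (3/7)
3. 559.006ms @ 6/7 + 279.503ms (3/7)
4. 838.509ms @ 9/7 + 279.503ms (3/7)
5. 1118.012ms @ 12/7 + 279.503ms (3/7)
6. 1397.516ms @ 15/7 + 279.503ms (3/7)
7. 1677.019ms @ 18/7 + 279.503ms (3/7)
8. 1956.522ms @ 3 + 279.503ms (3/7)
9. 2236.025ms @ 24/7 + 279.503ms (3/7)
10. 2515.528ms @ 27/7 + 279.503ms (3/7)
11. 2795.031ms @ 30/7 + 279.503ms (3/7)
12. 3074.534ms @ 33/7 + 279.503ms (3/7)
13. 3354.037ms @ 36/7 + 279.503ms (3/7)
14. 3633.54ms @ 39/7 + 279.503ms (3/7)
15. 3913.043ms @ 6 + 489.13ms (3/4)
16. 4402.174ms @ 27/4 + 489.13ms (3/4)
17. 4891.304ms @ 15/2 + 978.261ms (3/2)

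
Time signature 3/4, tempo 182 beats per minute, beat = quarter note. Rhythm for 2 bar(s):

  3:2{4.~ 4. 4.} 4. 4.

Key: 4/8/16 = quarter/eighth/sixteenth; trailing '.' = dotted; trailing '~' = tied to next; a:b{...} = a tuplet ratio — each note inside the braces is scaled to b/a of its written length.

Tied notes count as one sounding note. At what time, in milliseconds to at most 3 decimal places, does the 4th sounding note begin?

1. 0.0ms @ 0 + 659.341ms (2)
2. 659.341ms @ 2 + 329.67ms (1)
3. 989.011ms @ 3 + 494.505ms (3/2)
4. 1483.516ms @ 9/2 + 494.505ms (3/2)

note 4 onset = 9/2b = 1483.516ms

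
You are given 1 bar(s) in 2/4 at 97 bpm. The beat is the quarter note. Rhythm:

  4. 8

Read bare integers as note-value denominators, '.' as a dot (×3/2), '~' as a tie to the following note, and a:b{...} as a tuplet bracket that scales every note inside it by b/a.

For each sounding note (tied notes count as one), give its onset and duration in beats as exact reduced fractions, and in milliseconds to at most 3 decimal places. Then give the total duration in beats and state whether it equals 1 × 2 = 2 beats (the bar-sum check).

1) 0.0ms=0b +927.835ms=3/2b
2) 927.835ms=3/2b +309.278ms=1/2b
Σ=2b of 2 (97bpm 2/4) — PASS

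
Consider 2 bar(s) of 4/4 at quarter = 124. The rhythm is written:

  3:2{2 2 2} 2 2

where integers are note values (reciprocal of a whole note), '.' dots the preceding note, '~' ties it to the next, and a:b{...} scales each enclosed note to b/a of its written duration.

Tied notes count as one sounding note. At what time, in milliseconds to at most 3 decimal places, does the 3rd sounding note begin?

note 3 onset = 8/3b = 1290.323ms

1. 0.0ms @ 0 + 645.161ms (4/3)
2. 645.161ms @ 4/3 + 645.161ms (4/3)
3. 1290.323ms @ 8/3 + 645.161ms (4/3)
4. 1935.484ms @ 4 + 967.742ms (2)
5. 2903.226ms @ 6 + 967.742ms (2)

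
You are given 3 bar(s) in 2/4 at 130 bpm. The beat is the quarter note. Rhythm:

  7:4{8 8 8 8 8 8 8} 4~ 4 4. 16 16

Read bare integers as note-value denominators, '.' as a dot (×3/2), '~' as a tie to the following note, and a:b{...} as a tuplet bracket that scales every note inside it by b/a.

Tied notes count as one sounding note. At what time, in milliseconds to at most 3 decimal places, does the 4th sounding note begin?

1. 0.0ms @ 0 + 131.868ms (2/7)
2. 131.868ms @ 2/7 + 131.868ms (2/7)
3. 263.736ms @ 4/7 + 131.868ms (2/7)
4. 395.604ms @ 6/7 + 131.868ms (2/7)
5. 527.473ms @ 8/7 + 131.868ms (2/7)
6. 659.341ms @ 10/7 + 131.868ms (2/7)
7. 791.209ms @ 12/7 + 131.868ms (2/7)
8. 923.077ms @ 2 + 923.077ms (2)
9. 1846.154ms @ 4 + 692.308ms (3/2)
10. 2538.462ms @ 11/2 + 115.385ms (1/4)
11. 2653.846ms @ 23/4 + 115.385ms (1/4)

note 4 onset = 6/7b = 395.604ms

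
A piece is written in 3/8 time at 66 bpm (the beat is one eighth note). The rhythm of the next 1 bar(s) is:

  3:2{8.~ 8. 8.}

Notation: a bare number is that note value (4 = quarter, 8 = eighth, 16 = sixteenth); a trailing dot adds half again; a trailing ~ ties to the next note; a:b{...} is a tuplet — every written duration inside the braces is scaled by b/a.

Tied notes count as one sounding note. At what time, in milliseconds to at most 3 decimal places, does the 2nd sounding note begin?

note 2 onset = 2b = 1818.182ms

1. 0.0ms @ 0 + 1818.182ms (2)
2. 1818.182ms @ 2 + 909.091ms (1)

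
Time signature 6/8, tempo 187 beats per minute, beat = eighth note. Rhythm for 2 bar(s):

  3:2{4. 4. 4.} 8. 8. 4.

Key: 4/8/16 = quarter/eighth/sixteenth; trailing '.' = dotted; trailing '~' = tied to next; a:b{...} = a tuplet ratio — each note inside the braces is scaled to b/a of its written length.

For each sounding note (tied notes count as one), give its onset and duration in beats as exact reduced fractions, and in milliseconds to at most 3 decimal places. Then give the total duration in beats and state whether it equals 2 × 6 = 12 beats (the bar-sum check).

1) 0.0ms=0b +641.711ms=2b
2) 641.711ms=2b +641.711ms=2b
3) 1283.422ms=4b +641.711ms=2b
4) 1925.134ms=6b +481.283ms=3/2b
5) 2406.417ms=15/2b +481.283ms=3/2b
6) 2887.701ms=9b +962.567ms=3b
Σ=12b of 12 (187bpm 6/8) — PASS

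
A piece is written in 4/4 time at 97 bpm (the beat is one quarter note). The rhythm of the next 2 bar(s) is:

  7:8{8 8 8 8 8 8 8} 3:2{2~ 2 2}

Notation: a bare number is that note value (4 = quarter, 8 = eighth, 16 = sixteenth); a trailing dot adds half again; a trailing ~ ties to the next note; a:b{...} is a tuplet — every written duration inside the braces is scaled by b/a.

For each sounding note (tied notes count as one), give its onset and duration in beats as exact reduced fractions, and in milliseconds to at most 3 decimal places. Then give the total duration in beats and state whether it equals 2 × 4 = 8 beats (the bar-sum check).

1) 0.0ms=0b +353.461ms=4/7b
2) 353.461ms=4/7b +353.461ms=4/7b
3) 706.922ms=8/7b +353.461ms=4/7b
4) 1060.383ms=12/7b +353.461ms=4/7b
5) 1413.844ms=16/7b +353.461ms=4/7b
6) 1767.305ms=20/7b +353.461ms=4/7b
7) 2120.766ms=24/7b +353.461ms=4/7b
8) 2474.227ms=4b +1649.485ms=8/3b
9) 4123.711ms=20/3b +824.742ms=4/3b
Σ=8b of 8 (97bpm 4/4) — PASS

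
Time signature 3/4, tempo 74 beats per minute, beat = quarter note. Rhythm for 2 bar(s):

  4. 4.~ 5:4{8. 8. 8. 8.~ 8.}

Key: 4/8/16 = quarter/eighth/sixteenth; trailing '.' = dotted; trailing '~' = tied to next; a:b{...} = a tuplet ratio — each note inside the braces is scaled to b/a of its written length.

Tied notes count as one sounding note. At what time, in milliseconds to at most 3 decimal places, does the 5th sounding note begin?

note 5 onset = 24/5b = 3891.892ms

1. 0.0ms @ 0 + 1216.216ms (3/2)
2. 1216.216ms @ 3/2 + 1702.703ms (21/10)
3. 2918.919ms @ 18/5 + 486.486ms (3/5)
4. 3405.405ms @ 21/5 + 486.486ms (3/5)
5. 3891.892ms @ 24/5 + 972.973ms (6/5)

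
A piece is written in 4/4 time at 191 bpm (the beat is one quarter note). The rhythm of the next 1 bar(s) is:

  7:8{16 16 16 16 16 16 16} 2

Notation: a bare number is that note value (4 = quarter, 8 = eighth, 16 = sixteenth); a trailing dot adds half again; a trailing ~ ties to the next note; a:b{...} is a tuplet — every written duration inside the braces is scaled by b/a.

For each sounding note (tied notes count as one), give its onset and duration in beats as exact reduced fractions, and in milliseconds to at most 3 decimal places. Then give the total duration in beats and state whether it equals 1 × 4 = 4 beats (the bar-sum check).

1) 0.0ms=0b +89.753ms=2/7b
2) 89.753ms=2/7b +89.753ms=2/7b
3) 179.506ms=4/7b +89.753ms=2/7b
4) 269.26ms=6/7b +89.753ms=2/7b
5) 359.013ms=8/7b +89.753ms=2/7b
6) 448.766ms=10/7b +89.753ms=2/7b
7) 538.519ms=12/7b +89.753ms=2/7b
8) 628.272ms=2b +628.272ms=2b
Σ=4b of 4 (191bpm 4/4) — PASS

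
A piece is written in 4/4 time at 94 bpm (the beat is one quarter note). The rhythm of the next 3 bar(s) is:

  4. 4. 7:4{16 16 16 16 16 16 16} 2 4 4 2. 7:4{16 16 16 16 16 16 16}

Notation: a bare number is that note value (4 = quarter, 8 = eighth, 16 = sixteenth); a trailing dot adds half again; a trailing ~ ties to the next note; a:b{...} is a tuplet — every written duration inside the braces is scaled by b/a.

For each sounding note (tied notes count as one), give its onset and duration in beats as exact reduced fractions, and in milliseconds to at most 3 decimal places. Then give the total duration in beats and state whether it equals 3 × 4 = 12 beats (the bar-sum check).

1) 0.0ms=0b +957.447ms=3/2b
2) 957.447ms=3/2b +957.447ms=3/2b
3) 1914.894ms=3b +91.185ms=1/7b
4) 2006.079ms=22/7b +91.185ms=1/7b
5) 2097.264ms=23/7b +91.185ms=1/7b
6) 2188.45ms=24/7b +91.185ms=1/7b
7) 2279.635ms=25/7b +91.185ms=1/7b
8) 2370.821ms=26/7b +91.185ms=1/7b
9) 2462.006ms=27/7b +91.185ms=1/7b
10) 2553.191ms=4b +1276.596ms=2b
11) 3829.787ms=6b +638.298ms=1b
12) 4468.085ms=7b +638.298ms=1b
13) 5106.383ms=8b +1914.894ms=3b
14) 7021.277ms=11b +91.185ms=1/7b
15) 7112.462ms=78/7b +91.185ms=1/7b
16) 7203.647ms=79/7b +91.185ms=1/7b
17) 7294.833ms=80/7b +91.185ms=1/7b
18) 7386.018ms=81/7b +91.185ms=1/7b
19) 7477.204ms=82/7b +91.185ms=1/7b
20) 7568.389ms=83/7b +91.185ms=1/7b
Σ=12b of 12 (94bpm 4/4) — PASS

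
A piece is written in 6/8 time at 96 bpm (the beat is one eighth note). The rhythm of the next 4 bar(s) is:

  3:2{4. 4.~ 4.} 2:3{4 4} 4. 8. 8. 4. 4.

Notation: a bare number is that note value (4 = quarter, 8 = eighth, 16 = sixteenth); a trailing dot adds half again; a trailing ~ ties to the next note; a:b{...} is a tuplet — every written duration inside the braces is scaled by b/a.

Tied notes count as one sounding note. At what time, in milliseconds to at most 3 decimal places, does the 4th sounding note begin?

1. 0.0ms @ 0 + 1250.0ms (2)
2. 1250.0ms @ 2 + 2500.0ms (4)
3. 3750.0ms @ 6 + 1875.0ms (3)
4. 5625.0ms @ 9 + 1875.0ms (3)
5. 7500.0ms @ 12 + 1875.0ms (3)
6. 9375.0ms @ 15 + 937.5ms (3/2)
7. 10312.5ms @ 33/2 + 937.5ms (3/2)
8. 11250.0ms @ 18 + 1875.0ms (3)
9. 13125.0ms @ 21 + 1875.0ms (3)

note 4 onset = 9b = 5625.0ms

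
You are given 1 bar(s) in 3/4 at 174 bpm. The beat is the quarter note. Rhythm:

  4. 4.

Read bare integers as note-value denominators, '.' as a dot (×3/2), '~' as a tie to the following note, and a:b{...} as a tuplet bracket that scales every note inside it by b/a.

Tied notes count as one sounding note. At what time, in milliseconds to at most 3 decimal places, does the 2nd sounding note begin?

note 2 onset = 3/2b = 517.241ms

1. 0.0ms @ 0 + 517.241ms (3/2)
2. 517.241ms @ 3/2 + 517.241ms (3/2)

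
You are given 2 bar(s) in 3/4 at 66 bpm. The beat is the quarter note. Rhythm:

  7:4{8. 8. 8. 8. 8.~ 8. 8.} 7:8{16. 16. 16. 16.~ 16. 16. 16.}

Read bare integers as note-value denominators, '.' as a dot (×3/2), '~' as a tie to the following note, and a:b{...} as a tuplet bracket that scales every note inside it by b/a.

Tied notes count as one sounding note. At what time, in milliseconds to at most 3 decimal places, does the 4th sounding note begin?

1. 0.0ms @ 0 + 389.61ms (3/7)
2. 389.61ms @ 3/7 + 389.61ms (3/7)
3. 779.221ms @ 6/7 + 389.61ms (3/7)
4. 1168.831ms @ 9/7 + 389.61ms (3/7)
5. 1558.442ms @ 12/7 + 779.221ms (6/7)
6. 2337.662ms @ 18/7 + 389.61ms (3/7)
7. 2727.273ms @ 3 + 389.61ms (3/7)
8. 3116.883ms @ 24/7 + 389.61ms (3/7)
9. 3506.494ms @ 27/7 + 389.61ms (3/7)
10. 3896.104ms @ 30/7 + 779.221ms (6/7)
11. 4675.325ms @ 36/7 + 389.61ms (3/7)
12. 5064.935ms @ 39/7 + 389.61ms (3/7)

note 4 onset = 9/7b = 1168.831ms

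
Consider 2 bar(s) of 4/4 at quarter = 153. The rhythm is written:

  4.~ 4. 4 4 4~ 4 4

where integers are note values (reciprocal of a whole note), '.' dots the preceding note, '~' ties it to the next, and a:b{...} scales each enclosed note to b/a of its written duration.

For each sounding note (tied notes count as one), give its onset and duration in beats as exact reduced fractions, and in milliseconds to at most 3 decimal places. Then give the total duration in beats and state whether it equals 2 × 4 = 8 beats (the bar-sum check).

1) 0.0ms=0b +1176.471ms=3b
2) 1176.471ms=3b +392.157ms=1b
3) 1568.627ms=4b +392.157ms=1b
4) 1960.784ms=5b +784.314ms=2b
5) 2745.098ms=7b +392.157ms=1b
Σ=8b of 8 (153bpm 4/4) — PASS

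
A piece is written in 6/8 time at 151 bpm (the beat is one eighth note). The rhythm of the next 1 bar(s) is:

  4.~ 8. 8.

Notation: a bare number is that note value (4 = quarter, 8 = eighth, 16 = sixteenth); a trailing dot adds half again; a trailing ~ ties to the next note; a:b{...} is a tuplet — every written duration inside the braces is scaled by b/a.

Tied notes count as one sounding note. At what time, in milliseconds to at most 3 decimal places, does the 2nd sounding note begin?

1. 0.0ms @ 0 + 1788.079ms (9/2)
2. 1788.079ms @ 9/2 + 596.026ms (3/2)

note 2 onset = 9/2b = 1788.079ms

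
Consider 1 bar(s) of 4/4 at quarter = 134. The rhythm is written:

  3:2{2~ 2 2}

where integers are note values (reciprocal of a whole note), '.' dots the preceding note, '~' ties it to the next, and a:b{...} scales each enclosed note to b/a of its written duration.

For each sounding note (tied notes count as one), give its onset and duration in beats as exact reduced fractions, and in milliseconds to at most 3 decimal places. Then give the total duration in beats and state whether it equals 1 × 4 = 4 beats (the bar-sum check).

1) 0.0ms=0b +1194.03ms=8/3b
2) 1194.03ms=8/3b +597.015ms=4/3b
Σ=4b of 4 (134bpm 4/4) — PASS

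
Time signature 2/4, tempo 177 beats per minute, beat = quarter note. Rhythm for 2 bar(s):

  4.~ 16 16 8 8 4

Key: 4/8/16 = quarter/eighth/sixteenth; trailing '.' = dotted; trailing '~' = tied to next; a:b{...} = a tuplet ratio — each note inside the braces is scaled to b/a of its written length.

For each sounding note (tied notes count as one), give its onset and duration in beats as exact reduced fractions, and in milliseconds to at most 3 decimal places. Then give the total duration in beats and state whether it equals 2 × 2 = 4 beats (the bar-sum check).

1) 0.0ms=0b +593.22ms=7/4b
2) 593.22ms=7/4b +84.746ms=1/4b
3) 677.966ms=2b +169.492ms=1/2b
4) 847.458ms=5/2b +169.492ms=1/2b
5) 1016.949ms=3b +338.983ms=1b
Σ=4b of 4 (177bpm 2/4) — PASS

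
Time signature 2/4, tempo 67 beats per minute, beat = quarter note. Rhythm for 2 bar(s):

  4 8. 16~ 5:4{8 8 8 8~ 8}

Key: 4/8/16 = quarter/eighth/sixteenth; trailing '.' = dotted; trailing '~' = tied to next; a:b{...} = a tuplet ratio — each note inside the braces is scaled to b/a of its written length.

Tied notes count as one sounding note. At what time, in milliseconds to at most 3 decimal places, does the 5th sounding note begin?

1. 0.0ms @ 0 + 895.522ms (1)
2. 895.522ms @ 1 + 671.642ms (3/4)
3. 1567.164ms @ 7/4 + 582.09ms (13/20)
4. 2149.254ms @ 12/5 + 358.209ms (2/5)
5. 2507.463ms @ 14/5 + 358.209ms (2/5)
6. 2865.672ms @ 16/5 + 716.418ms (4/5)

note 5 onset = 14/5b = 2507.463ms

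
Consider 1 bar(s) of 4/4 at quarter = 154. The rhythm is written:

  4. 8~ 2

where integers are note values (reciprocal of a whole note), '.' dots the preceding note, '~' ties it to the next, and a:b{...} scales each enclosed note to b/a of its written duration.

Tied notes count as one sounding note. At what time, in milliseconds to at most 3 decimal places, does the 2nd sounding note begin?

1. 0.0ms @ 0 + 584.416ms (3/2)
2. 584.416ms @ 3/2 + 974.026ms (5/2)

note 2 onset = 3/2b = 584.416ms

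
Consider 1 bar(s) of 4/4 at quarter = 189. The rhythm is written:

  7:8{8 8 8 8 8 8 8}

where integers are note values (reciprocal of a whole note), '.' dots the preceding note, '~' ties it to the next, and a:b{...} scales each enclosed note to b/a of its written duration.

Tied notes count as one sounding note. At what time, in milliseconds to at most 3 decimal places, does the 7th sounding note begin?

1. 0.0ms @ 0 + 181.406ms (4/7)
2. 181.406ms @ 4/7 + 181.406ms (4/7)
3. 362.812ms @ 8/7 + 181.406ms (4/7)
4. 544.218ms @ 12/7 + 181.406ms (4/7)
5. 725.624ms @ 16/7 + 181.406ms (4/7)
6. 907.029ms @ 20/7 + 181.406ms (4/7)
7. 1088.435ms @ 24/7 + 181.406ms (4/7)

note 7 onset = 24/7b = 1088.435ms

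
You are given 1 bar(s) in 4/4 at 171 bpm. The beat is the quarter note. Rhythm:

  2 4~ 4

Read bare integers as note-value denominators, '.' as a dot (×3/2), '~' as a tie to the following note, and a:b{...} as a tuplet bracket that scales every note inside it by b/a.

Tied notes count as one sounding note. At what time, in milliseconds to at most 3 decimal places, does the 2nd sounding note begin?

1. 0.0ms @ 0 + 701.754ms (2)
2. 701.754ms @ 2 + 701.754ms (2)

note 2 onset = 2b = 701.754ms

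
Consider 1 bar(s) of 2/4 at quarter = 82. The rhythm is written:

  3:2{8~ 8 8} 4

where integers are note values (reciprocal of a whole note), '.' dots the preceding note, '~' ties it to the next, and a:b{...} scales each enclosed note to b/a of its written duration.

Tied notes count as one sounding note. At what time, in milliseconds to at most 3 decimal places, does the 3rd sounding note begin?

note 3 onset = 1b = 731.707ms

1. 0.0ms @ 0 + 487.805ms (2/3)
2. 487.805ms @ 2/3 + 243.902ms (1/3)
3. 731.707ms @ 1 + 731.707ms (1)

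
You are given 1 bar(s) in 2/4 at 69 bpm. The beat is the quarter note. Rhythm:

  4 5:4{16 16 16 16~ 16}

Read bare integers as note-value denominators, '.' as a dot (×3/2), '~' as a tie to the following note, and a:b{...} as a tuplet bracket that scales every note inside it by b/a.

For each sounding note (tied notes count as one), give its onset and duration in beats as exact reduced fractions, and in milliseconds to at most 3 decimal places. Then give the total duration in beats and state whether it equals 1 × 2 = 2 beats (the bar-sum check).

1) 0.0ms=0b +869.565ms=1b
2) 869.565ms=1b +173.913ms=1/5b
3) 1043.478ms=6/5b +173.913ms=1/5b
4) 1217.391ms=7/5b +173.913ms=1/5b
5) 1391.304ms=8/5b +347.826ms=2/5b
Σ=2b of 2 (69bpm 2/4) — PASS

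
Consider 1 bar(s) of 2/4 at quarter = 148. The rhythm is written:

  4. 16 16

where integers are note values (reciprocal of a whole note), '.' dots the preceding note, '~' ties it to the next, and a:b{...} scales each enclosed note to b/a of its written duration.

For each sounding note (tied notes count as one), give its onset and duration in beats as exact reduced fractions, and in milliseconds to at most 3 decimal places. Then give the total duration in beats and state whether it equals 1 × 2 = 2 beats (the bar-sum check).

1) 0.0ms=0b +608.108ms=3/2b
2) 608.108ms=3/2b +101.351ms=1/4b
3) 709.459ms=7/4b +101.351ms=1/4b
Σ=2b of 2 (148bpm 2/4) — PASS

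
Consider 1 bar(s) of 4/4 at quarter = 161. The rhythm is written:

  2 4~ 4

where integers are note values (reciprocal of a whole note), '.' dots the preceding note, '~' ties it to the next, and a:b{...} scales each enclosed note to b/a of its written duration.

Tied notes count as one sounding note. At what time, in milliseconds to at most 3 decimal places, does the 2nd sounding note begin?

note 2 onset = 2b = 745.342ms

1. 0.0ms @ 0 + 745.342ms (2)
2. 745.342ms @ 2 + 745.342ms (2)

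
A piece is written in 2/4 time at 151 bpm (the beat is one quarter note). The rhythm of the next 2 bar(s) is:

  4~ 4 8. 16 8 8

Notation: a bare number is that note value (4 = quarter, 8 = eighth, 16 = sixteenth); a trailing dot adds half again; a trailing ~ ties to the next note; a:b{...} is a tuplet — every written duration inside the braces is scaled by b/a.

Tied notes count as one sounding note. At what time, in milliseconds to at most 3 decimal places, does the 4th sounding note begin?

note 4 onset = 3b = 1192.053ms

1. 0.0ms @ 0 + 794.702ms (2)
2. 794.702ms @ 2 + 298.013ms (3/4)
3. 1092.715ms @ 11/4 + 99.338ms (1/4)
4. 1192.053ms @ 3 + 198.675ms (1/2)
5. 1390.728ms @ 7/2 + 198.675ms (1/2)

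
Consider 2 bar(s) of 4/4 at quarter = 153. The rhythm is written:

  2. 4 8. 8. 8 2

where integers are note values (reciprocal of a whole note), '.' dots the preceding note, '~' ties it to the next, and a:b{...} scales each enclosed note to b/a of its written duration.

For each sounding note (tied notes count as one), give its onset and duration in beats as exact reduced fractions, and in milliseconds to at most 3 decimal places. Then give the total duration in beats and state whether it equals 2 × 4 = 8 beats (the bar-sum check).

1) 0.0ms=0b +1176.471ms=3b
2) 1176.471ms=3b +392.157ms=1b
3) 1568.627ms=4b +294.118ms=3/4b
4) 1862.745ms=19/4b +294.118ms=3/4b
5) 2156.863ms=11/2b +196.078ms=1/2b
6) 2352.941ms=6b +784.314ms=2b
Σ=8b of 8 (153bpm 4/4) — PASS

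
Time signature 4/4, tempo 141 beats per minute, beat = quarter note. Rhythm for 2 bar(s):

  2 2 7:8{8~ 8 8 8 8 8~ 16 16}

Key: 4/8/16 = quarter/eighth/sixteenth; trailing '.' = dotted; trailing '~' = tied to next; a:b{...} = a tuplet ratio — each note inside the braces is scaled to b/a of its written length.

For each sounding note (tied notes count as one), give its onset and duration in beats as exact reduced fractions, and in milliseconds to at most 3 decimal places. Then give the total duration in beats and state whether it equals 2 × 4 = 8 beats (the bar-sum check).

1) 0.0ms=0b +851.064ms=2b
2) 851.064ms=2b +851.064ms=2b
3) 1702.128ms=4b +486.322ms=8/7b
4) 2188.45ms=36/7b +243.161ms=4/7b
5) 2431.611ms=40/7b +243.161ms=4/7b
6) 2674.772ms=44/7b +243.161ms=4/7b
7) 2917.933ms=48/7b +364.742ms=6/7b
8) 3282.675ms=54/7b +121.581ms=2/7b
Σ=8b of 8 (141bpm 4/4) — PASS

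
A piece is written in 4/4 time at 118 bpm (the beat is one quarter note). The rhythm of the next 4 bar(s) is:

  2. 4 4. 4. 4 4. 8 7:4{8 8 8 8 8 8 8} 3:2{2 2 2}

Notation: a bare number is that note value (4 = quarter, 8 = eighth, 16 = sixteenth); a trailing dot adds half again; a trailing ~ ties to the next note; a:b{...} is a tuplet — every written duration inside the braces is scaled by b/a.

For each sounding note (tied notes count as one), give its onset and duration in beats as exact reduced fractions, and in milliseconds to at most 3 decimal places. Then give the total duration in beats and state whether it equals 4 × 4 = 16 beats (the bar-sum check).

1) 0.0ms=0b +1525.424ms=3b
2) 1525.424ms=3b +508.475ms=1b
3) 2033.898ms=4b +762.712ms=3/2b
4) 2796.61ms=11/2b +762.712ms=3/2b
5) 3559.322ms=7b +508.475ms=1b
6) 4067.797ms=8b +762.712ms=3/2b
7) 4830.508ms=19/2b +254.237ms=1/2b
8) 5084.746ms=10b +145.278ms=2/7b
9) 5230.024ms=72/7b +145.278ms=2/7b
10) 5375.303ms=74/7b +145.278ms=2/7b
11) 5520.581ms=76/7b +145.278ms=2/7b
12) 5665.86ms=78/7b +145.278ms=2/7b
13) 5811.138ms=80/7b +145.278ms=2/7b
14) 5956.416ms=82/7b +145.278ms=2/7b
15) 6101.695ms=12b +677.966ms=4/3b
16) 6779.661ms=40/3b +677.966ms=4/3b
17) 7457.627ms=44/3b +677.966ms=4/3b
Σ=16b of 16 (118bpm 4/4) — PASS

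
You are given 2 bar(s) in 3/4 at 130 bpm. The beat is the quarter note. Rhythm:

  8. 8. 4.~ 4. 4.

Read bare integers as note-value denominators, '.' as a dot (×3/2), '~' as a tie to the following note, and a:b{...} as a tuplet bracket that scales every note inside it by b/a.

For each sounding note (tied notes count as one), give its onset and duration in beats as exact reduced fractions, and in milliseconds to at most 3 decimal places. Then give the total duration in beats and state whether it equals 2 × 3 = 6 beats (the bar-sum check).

1) 0.0ms=0b +346.154ms=3/4b
2) 346.154ms=3/4b +346.154ms=3/4b
3) 692.308ms=3/2b +1384.615ms=3b
4) 2076.923ms=9/2b +692.308ms=3/2b
Σ=6b of 6 (130bpm 3/4) — PASS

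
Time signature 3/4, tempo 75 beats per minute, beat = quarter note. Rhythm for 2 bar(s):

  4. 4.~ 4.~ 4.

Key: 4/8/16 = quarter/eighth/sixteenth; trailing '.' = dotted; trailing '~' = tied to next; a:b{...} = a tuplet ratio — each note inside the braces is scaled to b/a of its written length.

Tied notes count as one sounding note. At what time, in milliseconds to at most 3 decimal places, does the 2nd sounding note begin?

1. 0.0ms @ 0 + 1200.0ms (3/2)
2. 1200.0ms @ 3/2 + 3600.0ms (9/2)

note 2 onset = 3/2b = 1200.0ms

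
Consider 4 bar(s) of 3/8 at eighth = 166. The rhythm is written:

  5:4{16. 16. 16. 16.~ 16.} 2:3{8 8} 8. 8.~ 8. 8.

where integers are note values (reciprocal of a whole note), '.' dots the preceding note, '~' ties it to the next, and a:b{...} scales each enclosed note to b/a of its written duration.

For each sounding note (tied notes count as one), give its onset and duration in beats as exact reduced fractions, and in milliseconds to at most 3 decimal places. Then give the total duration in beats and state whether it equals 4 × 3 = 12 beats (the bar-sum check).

1) 0.0ms=0b +216.867ms=3/5b
2) 216.867ms=3/5b +216.867ms=3/5b
3) 433.735ms=6/5b +216.867ms=3/5b
4) 650.602ms=9/5b +433.735ms=6/5b
5) 1084.337ms=3b +542.169ms=3/2b
6) 1626.506ms=9/2b +542.169ms=3/2b
7) 2168.675ms=6b +542.169ms=3/2b
8) 2710.843ms=15/2b +1084.337ms=3b
9) 3795.181ms=21/2b +542.169ms=3/2b
Σ=12b of 12 (166bpm 3/8) — PASS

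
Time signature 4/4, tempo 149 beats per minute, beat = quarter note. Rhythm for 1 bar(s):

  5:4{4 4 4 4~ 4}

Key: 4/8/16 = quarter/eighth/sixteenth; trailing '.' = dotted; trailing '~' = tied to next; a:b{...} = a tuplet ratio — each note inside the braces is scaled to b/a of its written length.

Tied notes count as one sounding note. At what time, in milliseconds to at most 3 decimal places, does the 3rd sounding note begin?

1. 0.0ms @ 0 + 322.148ms (4/5)
2. 322.148ms @ 4/5 + 322.148ms (4/5)
3. 644.295ms @ 8/5 + 322.148ms (4/5)
4. 966.443ms @ 12/5 + 644.295ms (8/5)

note 3 onset = 8/5b = 644.295ms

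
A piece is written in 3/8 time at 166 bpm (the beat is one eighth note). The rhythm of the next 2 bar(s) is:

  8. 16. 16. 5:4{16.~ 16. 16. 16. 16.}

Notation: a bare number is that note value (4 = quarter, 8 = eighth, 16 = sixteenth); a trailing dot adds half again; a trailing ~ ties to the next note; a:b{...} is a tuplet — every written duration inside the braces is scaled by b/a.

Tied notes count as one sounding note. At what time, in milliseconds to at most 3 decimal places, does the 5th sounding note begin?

1. 0.0ms @ 0 + 542.169ms (3/2)
2. 542.169ms @ 3/2 + 271.084ms (3/4)
3. 813.253ms @ 9/4 + 271.084ms (3/4)
4. 1084.337ms @ 3 + 433.735ms (6/5)
5. 1518.072ms @ 21/5 + 216.867ms (3/5)
6. 1734.94ms @ 24/5 + 216.867ms (3/5)
7. 1951.807ms @ 27/5 + 216.867ms (3/5)

note 5 onset = 21/5b = 1518.072ms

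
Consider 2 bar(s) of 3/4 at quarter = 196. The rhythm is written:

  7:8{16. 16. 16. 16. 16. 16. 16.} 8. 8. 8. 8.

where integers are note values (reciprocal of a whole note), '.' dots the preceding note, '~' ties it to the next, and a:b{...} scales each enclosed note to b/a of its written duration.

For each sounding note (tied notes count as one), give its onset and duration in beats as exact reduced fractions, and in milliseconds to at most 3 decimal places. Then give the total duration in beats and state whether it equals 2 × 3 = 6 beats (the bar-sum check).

1) 0.0ms=0b +131.195ms=3/7b
2) 131.195ms=3/7b +131.195ms=3/7b
3) 262.391ms=6/7b +131.195ms=3/7b
4) 393.586ms=9/7b +131.195ms=3/7b
5) 524.781ms=12/7b +131.195ms=3/7b
6) 655.977ms=15/7b +131.195ms=3/7b
7) 787.172ms=18/7b +131.195ms=3/7b
8) 918.367ms=3b +229.592ms=3/4b
9) 1147.959ms=15/4b +229.592ms=3/4b
10) 1377.551ms=9/2b +229.592ms=3/4b
11) 1607.143ms=21/4b +229.592ms=3/4b
Σ=6b of 6 (196bpm 3/4) — PASS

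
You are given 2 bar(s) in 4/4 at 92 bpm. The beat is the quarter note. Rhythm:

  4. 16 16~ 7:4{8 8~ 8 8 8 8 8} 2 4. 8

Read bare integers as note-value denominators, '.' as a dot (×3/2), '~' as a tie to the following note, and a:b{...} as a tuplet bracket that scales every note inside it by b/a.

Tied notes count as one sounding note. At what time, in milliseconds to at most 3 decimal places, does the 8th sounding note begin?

1. 0.0ms @ 0 + 978.261ms (3/2)
2. 978.261ms @ 3/2 + 163.043ms (1/4)
3. 1141.304ms @ 7/4 + 349.379ms (15/28)
4. 1490.683ms @ 16/7 + 372.671ms (4/7)
5. 1863.354ms @ 20/7 + 186.335ms (2/7)
6. 2049.689ms @ 22/7 + 186.335ms (2/7)
7. 2236.025ms @ 24/7 + 186.335ms (2/7)
8. 2422.36ms @ 26/7 + 186.335ms (2/7)
9. 2608.696ms @ 4 + 1304.348ms (2)
10. 3913.043ms @ 6 + 978.261ms (3/2)
11. 4891.304ms @ 15/2 + 326.087ms (1/2)

note 8 onset = 26/7b = 2422.36ms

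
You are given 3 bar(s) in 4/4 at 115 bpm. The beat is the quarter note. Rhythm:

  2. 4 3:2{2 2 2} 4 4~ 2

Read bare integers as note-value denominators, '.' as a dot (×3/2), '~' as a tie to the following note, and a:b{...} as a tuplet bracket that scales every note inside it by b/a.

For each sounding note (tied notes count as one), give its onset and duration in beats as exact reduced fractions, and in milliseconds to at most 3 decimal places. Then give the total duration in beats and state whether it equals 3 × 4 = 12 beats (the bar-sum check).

1) 0.0ms=0b +1565.217ms=3b
2) 1565.217ms=3b +521.739ms=1b
3) 2086.957ms=4b +695.652ms=4/3b
4) 2782.609ms=16/3b +695.652ms=4/3b
5) 3478.261ms=20/3b +695.652ms=4/3b
6) 4173.913ms=8b +521.739ms=1b
7) 4695.652ms=9b +1565.217ms=3b
Σ=12b of 12 (115bpm 4/4) — PASS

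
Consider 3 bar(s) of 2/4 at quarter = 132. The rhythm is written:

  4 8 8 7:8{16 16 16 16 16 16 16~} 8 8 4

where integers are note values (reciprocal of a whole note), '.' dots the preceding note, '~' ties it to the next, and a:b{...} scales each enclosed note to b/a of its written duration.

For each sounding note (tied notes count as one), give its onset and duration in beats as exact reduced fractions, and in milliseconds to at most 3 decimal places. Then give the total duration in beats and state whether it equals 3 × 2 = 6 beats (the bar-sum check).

1) 0.0ms=0b +454.545ms=1b
2) 454.545ms=1b +227.273ms=1/2b
3) 681.818ms=3/2b +227.273ms=1/2b
4) 909.091ms=2b +129.87ms=2/7b
5) 1038.961ms=16/7b +129.87ms=2/7b
6) 1168.831ms=18/7b +129.87ms=2/7b
7) 1298.701ms=20/7b +129.87ms=2/7b
8) 1428.571ms=22/7b +129.87ms=2/7b
9) 1558.442ms=24/7b +129.87ms=2/7b
10) 1688.312ms=26/7b +357.143ms=11/14b
11) 2045.455ms=9/2b +227.273ms=1/2b
12) 2272.727ms=5b +454.545ms=1b
Σ=6b of 6 (132bpm 2/4) — PASS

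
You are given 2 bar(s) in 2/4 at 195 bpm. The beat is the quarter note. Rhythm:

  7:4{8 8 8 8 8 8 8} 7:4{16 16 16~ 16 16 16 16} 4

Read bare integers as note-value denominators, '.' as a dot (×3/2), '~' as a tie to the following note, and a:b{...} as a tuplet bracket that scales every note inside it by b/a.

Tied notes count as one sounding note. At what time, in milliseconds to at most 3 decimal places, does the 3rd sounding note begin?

note 3 onset = 4/7b = 175.824ms

1. 0.0ms @ 0 + 87.912ms (2/7)
2. 87.912ms @ 2/7 + 87.912ms (2/7)
3. 175.824ms @ 4/7 + 87.912ms (2/7)
4. 263.736ms @ 6/7 + 87.912ms (2/7)
5. 351.648ms @ 8/7 + 87.912ms (2/7)
6. 439.56ms @ 10/7 + 87.912ms (2/7)
7. 527.473ms @ 12/7 + 87.912ms (2/7)
8. 615.385ms @ 2 + 43.956ms (1/7)
9. 659.341ms @ 15/7 + 43.956ms (1/7)
10. 703.297ms @ 16/7 + 87.912ms (2/7)
11. 791.209ms @ 18/7 + 43.956ms (1/7)
12. 835.165ms @ 19/7 + 43.956ms (1/7)
13. 879.121ms @ 20/7 + 43.956ms (1/7)
14. 923.077ms @ 3 + 307.692ms (1)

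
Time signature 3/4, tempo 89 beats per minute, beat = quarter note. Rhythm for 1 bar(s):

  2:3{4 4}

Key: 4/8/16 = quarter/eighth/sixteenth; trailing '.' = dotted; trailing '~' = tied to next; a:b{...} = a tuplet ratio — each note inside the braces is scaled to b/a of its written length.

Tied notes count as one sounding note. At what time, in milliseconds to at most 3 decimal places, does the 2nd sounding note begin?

note 2 onset = 3/2b = 1011.236ms

1. 0.0ms @ 0 + 1011.236ms (3/2)
2. 1011.236ms @ 3/2 + 1011.236ms (3/2)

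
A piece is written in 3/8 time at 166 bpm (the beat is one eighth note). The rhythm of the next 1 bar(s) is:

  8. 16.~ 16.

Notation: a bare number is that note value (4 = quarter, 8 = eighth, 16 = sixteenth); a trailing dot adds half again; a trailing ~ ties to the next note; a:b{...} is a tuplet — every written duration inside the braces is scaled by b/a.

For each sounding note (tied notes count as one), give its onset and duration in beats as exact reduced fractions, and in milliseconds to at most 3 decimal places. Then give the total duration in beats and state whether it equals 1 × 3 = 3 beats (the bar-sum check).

1) 0.0ms=0b +542.169ms=3/2b
2) 542.169ms=3/2b +542.169ms=3/2b
Σ=3b of 3 (166bpm 3/8) — PASS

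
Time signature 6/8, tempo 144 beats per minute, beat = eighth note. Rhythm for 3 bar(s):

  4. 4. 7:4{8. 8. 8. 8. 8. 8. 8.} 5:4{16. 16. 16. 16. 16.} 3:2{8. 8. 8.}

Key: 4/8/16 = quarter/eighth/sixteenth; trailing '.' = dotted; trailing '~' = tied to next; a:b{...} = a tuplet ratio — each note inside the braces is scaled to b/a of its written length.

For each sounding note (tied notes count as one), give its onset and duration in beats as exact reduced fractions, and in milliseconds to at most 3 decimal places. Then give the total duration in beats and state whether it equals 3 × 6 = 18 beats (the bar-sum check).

1) 0.0ms=0b +1250.0ms=3b
2) 1250.0ms=3b +1250.0ms=3b
3) 2500.0ms=6b +357.143ms=6/7b
4) 2857.143ms=48/7b +357.143ms=6/7b
5) 3214.286ms=54/7b +357.143ms=6/7b
6) 3571.429ms=60/7b +357.143ms=6/7b
7) 3928.571ms=66/7b +357.143ms=6/7b
8) 4285.714ms=72/7b +357.143ms=6/7b
9) 4642.857ms=78/7b +357.143ms=6/7b
10) 5000.0ms=12b +250.0ms=3/5b
11) 5250.0ms=63/5b +250.0ms=3/5b
12) 5500.0ms=66/5b +250.0ms=3/5b
13) 5750.0ms=69/5b +250.0ms=3/5b
14) 6000.0ms=72/5b +250.0ms=3/5b
15) 6250.0ms=15b +416.667ms=1b
16) 6666.667ms=16b +416.667ms=1b
17) 7083.333ms=17b +416.667ms=1b
Σ=18b of 18 (144bpm 6/8) — PASS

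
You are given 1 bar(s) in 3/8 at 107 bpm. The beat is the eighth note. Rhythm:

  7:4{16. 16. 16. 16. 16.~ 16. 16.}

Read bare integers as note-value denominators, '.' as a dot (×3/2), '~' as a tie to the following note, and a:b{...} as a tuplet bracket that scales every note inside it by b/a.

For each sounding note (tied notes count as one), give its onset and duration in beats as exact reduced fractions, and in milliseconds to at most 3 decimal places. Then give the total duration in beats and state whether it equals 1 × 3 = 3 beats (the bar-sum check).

1) 0.0ms=0b +240.32ms=3/7b
2) 240.32ms=3/7b +240.32ms=3/7b
3) 480.641ms=6/7b +240.32ms=3/7b
4) 720.961ms=9/7b +240.32ms=3/7b
5) 961.282ms=12/7b +480.641ms=6/7b
6) 1441.923ms=18/7b +240.32ms=3/7b
Σ=3b of 3 (107bpm 3/8) — PASS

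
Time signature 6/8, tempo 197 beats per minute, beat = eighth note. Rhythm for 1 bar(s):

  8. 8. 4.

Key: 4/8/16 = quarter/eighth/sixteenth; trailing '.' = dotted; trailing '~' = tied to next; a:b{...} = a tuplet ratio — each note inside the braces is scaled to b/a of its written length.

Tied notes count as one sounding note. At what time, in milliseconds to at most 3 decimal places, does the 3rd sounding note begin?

note 3 onset = 3b = 913.706ms

1. 0.0ms @ 0 + 456.853ms (3/2)
2. 456.853ms @ 3/2 + 456.853ms (3/2)
3. 913.706ms @ 3 + 913.706ms (3)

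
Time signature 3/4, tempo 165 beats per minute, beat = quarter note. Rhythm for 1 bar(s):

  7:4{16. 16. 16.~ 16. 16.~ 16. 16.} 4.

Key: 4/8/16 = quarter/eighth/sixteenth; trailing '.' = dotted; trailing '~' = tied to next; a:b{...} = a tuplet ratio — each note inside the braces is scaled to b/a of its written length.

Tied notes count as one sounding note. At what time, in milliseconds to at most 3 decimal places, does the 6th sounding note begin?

note 6 onset = 3/2b = 545.455ms

1. 0.0ms @ 0 + 77.922ms (3/14)
2. 77.922ms @ 3/14 + 77.922ms (3/14)
3. 155.844ms @ 3/7 + 155.844ms (3/7)
4. 311.688ms @ 6/7 + 155.844ms (3/7)
5. 467.532ms @ 9/7 + 77.922ms (3/14)
6. 545.455ms @ 3/2 + 545.455ms (3/2)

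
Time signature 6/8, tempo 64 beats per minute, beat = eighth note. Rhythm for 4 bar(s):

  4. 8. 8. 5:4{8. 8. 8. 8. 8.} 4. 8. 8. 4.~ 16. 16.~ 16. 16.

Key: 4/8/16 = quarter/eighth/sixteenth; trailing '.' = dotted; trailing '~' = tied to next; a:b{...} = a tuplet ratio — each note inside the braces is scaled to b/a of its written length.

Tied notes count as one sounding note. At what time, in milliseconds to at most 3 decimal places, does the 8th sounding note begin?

1. 0.0ms @ 0 + 2812.5ms (3)
2. 2812.5ms @ 3 + 1406.25ms (3/2)
3. 4218.75ms @ 9/2 + 1406.25ms (3/2)
4. 5625.0ms @ 6 + 1125.0ms (6/5)
5. 6750.0ms @ 36/5 + 1125.0ms (6/5)
6. 7875.0ms @ 42/5 + 1125.0ms (6/5)
7. 9000.0ms @ 48/5 + 1125.0ms (6/5)
8. 10125.0ms @ 54/5 + 1125.0ms (6/5)
9. 11250.0ms @ 12 + 2812.5ms (3)
10. 14062.5ms @ 15 + 1406.25ms (3/2)
11. 15468.75ms @ 33/2 + 1406.25ms (3/2)
12. 16875.0ms @ 18 + 3515.625ms (15/4)
13. 20390.625ms @ 87/4 + 1406.25ms (3/2)
14. 21796.875ms @ 93/4 + 703.125ms (3/4)

note 8 onset = 54/5b = 10125.0ms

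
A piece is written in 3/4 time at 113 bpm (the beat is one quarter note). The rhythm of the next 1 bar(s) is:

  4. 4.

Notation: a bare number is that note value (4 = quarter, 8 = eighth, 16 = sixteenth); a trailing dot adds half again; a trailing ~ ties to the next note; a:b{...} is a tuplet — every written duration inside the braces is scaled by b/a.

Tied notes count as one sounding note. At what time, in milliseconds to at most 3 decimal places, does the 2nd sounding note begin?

1. 0.0ms @ 0 + 796.46ms (3/2)
2. 796.46ms @ 3/2 + 796.46ms (3/2)

note 2 onset = 3/2b = 796.46ms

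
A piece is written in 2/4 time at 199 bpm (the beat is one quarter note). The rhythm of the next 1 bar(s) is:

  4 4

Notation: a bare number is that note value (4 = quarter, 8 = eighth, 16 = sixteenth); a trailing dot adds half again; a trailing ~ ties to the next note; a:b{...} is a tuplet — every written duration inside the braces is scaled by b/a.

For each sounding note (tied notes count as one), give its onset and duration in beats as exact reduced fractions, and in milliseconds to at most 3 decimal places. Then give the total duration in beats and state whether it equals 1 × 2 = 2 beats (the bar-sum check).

1) 0.0ms=0b +301.508ms=1b
2) 301.508ms=1b +301.508ms=1b
Σ=2b of 2 (199bpm 2/4) — PASS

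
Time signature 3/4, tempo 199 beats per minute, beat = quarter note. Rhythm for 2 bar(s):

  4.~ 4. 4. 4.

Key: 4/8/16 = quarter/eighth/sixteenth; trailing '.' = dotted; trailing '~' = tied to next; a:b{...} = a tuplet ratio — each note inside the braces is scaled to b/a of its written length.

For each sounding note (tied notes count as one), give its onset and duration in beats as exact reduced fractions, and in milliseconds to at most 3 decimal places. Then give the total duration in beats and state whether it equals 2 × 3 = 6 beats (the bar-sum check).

1) 0.0ms=0b +904.523ms=3b
2) 904.523ms=3b +452.261ms=3/2b
3) 1356.784ms=9/2b +452.261ms=3/2b
Σ=6b of 6 (199bpm 3/4) — PASS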